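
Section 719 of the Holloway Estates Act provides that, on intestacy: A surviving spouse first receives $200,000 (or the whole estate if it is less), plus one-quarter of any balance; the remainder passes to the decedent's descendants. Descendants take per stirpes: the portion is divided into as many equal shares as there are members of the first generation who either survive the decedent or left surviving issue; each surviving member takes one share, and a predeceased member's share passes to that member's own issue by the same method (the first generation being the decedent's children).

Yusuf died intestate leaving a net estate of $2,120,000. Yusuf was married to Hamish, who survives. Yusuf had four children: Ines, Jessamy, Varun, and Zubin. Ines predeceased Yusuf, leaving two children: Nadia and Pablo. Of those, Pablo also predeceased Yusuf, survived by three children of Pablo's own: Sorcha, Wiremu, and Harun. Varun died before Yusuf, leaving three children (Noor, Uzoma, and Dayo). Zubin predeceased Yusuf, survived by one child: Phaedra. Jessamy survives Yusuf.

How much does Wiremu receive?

Wiremu receives $60,000.

Hamish first takes $200,000, leaving a balance of $1,920,000. Hamish then takes one-quarter of the balance ($480,000), for a total of $680,000. The remaining $1,440,000 passes to the descendants.
The descendants' portion ($1,440,000) is divided into 4 shares of $360,000: Jessamy takes $360,000; Ines's $360,000 share passes to Ines's issue; Varun's $360,000 share passes to Varun's issue; Zubin's $360,000 share passes to Zubin's issue.
Ines's share ($360,000) is divided into 2 shares of $180,000: Nadia takes $180,000; Pablo's $180,000 share passes to Pablo's issue.
Pablo's share ($180,000) is divided into 3 shares of $60,000: Sorcha, Wiremu, and Harun each take $60,000.
Varun's share ($360,000) is divided into 3 shares of $120,000: Noor, Uzoma, and Dayo each take $120,000.
Zubin's share ($360,000) passes entirely to Phaedra.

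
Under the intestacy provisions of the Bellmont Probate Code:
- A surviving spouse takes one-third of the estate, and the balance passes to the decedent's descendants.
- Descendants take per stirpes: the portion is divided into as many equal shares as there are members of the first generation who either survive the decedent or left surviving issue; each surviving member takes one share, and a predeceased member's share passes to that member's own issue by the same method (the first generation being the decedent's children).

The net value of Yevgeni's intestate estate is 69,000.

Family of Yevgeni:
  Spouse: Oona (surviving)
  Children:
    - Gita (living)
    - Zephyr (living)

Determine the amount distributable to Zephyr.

Zephyr receives 23,000.

Oona takes one-third of 69,000 = 23,000. The remaining 46,000 passes to the descendants.
The descendants' portion (46,000) is divided into 2 shares of 23,000: Gita and Zephyr each take 23,000.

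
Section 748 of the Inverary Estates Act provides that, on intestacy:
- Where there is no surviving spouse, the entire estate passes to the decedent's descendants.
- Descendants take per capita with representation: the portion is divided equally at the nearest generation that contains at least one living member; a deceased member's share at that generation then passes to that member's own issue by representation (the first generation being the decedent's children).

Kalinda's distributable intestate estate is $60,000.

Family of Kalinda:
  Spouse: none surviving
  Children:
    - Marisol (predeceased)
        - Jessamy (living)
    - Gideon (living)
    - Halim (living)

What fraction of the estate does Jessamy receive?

Jessamy receives 1/3 of the estate.

The entire $60,000 passes to the descendants.
That amount ($60,000) is divided into 3 shares of $20,000: Gideon and Halim each take $20,000; Marisol's $20,000 share passes to Marisol's issue.
Marisol's share ($20,000) passes entirely to Jessamy.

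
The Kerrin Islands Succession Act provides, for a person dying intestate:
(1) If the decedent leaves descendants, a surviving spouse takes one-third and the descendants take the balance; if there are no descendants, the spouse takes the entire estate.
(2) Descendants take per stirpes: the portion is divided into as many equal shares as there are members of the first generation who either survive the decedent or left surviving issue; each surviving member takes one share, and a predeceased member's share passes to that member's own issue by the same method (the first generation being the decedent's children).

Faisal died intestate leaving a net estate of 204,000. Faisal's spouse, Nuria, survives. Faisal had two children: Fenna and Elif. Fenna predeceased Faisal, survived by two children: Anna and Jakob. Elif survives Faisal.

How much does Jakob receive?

Jakob receives 34,000.

Nuria takes one-third of 204,000 = 68,000. The remaining 136,000 passes to the descendants.
The descendants' portion (136,000) is divided into 2 shares of 68,000: Elif takes 68,000; Fenna's 68,000 share passes to Fenna's issue.
Fenna's share (68,000) is divided into 2 shares of 34,000: Anna and Jakob each take 34,000.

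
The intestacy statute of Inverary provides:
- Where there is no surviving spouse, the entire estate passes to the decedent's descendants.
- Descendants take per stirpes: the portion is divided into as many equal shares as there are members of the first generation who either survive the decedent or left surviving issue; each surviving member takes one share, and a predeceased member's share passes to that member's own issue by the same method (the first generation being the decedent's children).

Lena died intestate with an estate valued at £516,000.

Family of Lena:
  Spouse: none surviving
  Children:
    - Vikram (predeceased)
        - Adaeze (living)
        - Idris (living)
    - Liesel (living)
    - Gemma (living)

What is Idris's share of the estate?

Idris receives £86,000.

The entire £516,000 passes to the descendants.
That amount (£516,000) is divided into 3 shares of £172,000: Liesel and Gemma each take £172,000; Vikram's £172,000 share passes to Vikram's issue.
Vikram's share (£172,000) is divided into 2 shares of £86,000: Adaeze and Idris each take £86,000.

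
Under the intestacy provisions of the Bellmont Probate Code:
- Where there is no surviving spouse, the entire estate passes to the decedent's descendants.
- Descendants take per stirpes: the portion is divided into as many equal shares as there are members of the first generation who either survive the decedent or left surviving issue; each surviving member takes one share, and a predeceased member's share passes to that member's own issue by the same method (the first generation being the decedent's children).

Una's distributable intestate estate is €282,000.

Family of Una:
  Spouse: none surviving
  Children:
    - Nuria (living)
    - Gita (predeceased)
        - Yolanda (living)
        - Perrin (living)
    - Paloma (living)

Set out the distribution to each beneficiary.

The entire €282,000 passes to the descendants.
That amount (€282,000) is divided into 3 shares of €94,000: Nuria and Paloma each take €94,000; Gita's €94,000 share passes to Gita's issue.
Gita's share (€94,000) is divided into 2 shares of €47,000: Yolanda and Perrin each take €47,000.

Nuria: €94,000; Yolanda: €47,000; Perrin: €47,000; Paloma: €94,000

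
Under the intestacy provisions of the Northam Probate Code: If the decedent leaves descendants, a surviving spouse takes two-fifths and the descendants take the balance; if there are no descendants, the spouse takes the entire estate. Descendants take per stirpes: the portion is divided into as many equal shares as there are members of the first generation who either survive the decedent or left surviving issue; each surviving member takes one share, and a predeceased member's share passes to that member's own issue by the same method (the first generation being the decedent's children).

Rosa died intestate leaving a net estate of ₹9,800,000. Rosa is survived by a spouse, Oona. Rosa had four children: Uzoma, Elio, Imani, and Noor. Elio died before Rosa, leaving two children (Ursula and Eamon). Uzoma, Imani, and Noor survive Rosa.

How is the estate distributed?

Oona takes two-fifths of ₹9,800,000 = ₹3,920,000. The remaining ₹5,880,000 passes to the descendants.
The descendants' portion (₹5,880,000) is divided into 4 shares of ₹1,470,000: Uzoma, Imani, and Noor each take ₹1,470,000; Elio's ₹1,470,000 share passes to Elio's issue.
Elio's share (₹1,470,000) is divided into 2 shares of ₹735,000: Ursula and Eamon each take ₹735,000.

Oona: ₹3,920,000; Uzoma: ₹1,470,000; Ursula: ₹735,000; Eamon: ₹735,000; Imani: ₹1,470,000; Noor: ₹1,470,000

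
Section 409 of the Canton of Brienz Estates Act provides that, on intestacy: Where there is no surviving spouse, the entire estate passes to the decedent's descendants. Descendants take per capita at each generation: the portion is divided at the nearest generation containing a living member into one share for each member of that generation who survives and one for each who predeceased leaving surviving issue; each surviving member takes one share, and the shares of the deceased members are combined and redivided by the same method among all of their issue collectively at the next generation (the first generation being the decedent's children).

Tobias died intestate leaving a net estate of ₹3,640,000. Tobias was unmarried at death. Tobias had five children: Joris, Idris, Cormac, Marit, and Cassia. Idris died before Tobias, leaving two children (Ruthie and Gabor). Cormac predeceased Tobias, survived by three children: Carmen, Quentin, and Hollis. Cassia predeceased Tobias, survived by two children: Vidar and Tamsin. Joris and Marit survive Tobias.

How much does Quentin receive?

Quentin receives ₹312,000.

The entire ₹3,640,000 passes to the descendants.
That amount (₹3,640,000) is divided at the children's generation into 5 shares of ₹728,000. Joris and Marit each take ₹728,000. The 3 shares of the deceased (Idris, Cormac, and Cassia) are combined into a pool of ₹2,184,000.
That pool (₹2,184,000) is divided at the grandchildren's generation equally among Ruthie, Gabor, Carmen, Quentin, Hollis, Vidar, and Tamsin: ₹312,000 each.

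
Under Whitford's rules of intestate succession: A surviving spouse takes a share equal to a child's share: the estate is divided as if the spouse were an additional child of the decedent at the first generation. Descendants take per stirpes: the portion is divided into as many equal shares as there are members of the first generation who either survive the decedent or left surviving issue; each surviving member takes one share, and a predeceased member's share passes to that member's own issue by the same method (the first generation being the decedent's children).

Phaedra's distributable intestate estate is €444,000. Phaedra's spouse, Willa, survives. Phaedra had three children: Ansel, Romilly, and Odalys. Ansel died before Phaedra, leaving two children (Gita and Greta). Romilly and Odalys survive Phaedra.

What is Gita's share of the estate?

The spouse counts as an additional share at the children's level, so there are 4 primary shares of €111,000. Willa takes one such share (€111,000).
The children's combined portion (€333,000) is divided into 3 shares of €111,000: Romilly and Odalys each take €111,000; Ansel's €111,000 share passes to Ansel's issue.
Ansel's share (€111,000) is divided into 2 shares of €55,500: Gita and Greta each take €55,500.

Gita receives €55,500.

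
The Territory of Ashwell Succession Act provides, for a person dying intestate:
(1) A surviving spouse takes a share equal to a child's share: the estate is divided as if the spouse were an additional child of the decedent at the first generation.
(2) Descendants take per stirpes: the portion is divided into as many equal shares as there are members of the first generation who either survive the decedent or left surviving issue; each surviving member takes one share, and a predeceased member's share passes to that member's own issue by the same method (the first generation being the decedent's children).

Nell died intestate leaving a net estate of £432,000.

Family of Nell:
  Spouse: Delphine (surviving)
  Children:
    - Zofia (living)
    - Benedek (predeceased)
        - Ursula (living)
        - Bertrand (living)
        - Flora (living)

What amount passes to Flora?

The spouse counts as an additional share at the children's level, so there are 3 primary shares of £144,000. Delphine takes one such share (£144,000).
The children's combined portion (£288,000) is divided into 2 shares of £144,000: Zofia takes £144,000; Benedek's £144,000 share passes to Benedek's issue.
Benedek's share (£144,000) is divided into 3 shares of £48,000: Ursula, Bertrand, and Flora each take £48,000.

Flora receives £48,000.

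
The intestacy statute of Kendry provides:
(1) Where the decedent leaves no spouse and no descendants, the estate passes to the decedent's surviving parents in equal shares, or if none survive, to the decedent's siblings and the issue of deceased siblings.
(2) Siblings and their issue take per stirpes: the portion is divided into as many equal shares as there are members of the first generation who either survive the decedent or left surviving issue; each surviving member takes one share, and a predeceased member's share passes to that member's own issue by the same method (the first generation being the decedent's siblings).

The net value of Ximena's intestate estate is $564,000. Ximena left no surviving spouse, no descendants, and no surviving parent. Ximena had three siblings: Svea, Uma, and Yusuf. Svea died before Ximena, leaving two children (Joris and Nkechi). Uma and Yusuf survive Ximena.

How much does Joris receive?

Joris receives $94,000.

The entire $564,000 passes to the siblings and their issue.
That amount ($564,000) is divided into 3 shares of $188,000: Uma and Yusuf each take $188,000; Svea's $188,000 share passes to Svea's issue.
Svea's share ($188,000) is divided into 2 shares of $94,000: Joris and Nkechi each take $94,000.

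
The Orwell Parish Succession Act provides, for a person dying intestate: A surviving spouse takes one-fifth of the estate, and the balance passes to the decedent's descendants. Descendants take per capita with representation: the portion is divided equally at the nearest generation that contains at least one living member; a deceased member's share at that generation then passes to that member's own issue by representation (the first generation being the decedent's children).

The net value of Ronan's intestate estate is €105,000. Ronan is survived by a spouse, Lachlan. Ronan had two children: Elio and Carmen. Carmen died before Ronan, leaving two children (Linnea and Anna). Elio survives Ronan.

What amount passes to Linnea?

Lachlan takes one-fifth of €105,000 = €21,000. The remaining €84,000 passes to the descendants.
The descendants' portion (€84,000) is divided into 2 shares of €42,000: Elio takes €42,000; Carmen's €42,000 share passes to Carmen's issue.
Carmen's share (€42,000) is divided into 2 shares of €21,000: Linnea and Anna each take €21,000.

Linnea receives €21,000.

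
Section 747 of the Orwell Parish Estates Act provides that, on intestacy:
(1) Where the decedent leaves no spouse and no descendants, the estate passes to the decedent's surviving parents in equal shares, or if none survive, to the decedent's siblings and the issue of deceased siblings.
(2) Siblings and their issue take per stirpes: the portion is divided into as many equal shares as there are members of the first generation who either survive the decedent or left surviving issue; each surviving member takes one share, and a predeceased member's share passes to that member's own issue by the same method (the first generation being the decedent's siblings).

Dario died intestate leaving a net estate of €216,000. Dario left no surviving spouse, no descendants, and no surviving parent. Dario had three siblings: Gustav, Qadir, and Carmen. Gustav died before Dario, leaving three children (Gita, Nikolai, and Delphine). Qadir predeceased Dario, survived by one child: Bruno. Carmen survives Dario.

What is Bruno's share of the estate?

Bruno receives €72,000.

The entire €216,000 passes to the siblings and their issue.
That amount (€216,000) is divided into 3 shares of €72,000: Carmen takes €72,000; Gustav's €72,000 share passes to Gustav's issue; Qadir's €72,000 share passes to Qadir's issue.
Gustav's share (€72,000) is divided into 3 shares of €24,000: Gita, Nikolai, and Delphine each take €24,000.
Qadir's share (€72,000) passes entirely to Bruno.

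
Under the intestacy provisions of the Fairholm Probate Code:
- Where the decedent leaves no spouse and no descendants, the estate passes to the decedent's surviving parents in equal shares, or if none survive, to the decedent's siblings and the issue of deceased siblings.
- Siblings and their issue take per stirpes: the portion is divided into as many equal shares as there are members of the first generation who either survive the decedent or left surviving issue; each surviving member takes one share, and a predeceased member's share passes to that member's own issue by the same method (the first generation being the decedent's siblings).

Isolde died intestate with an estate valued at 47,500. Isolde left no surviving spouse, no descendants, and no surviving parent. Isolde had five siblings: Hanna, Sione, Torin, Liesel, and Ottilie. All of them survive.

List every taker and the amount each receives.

Hanna: 9,500; Sione: 9,500; Torin: 9,500; Liesel: 9,500; Ottilie: 9,500

The entire 47,500 passes to the siblings and their issue.
That amount (47,500) is divided into 5 shares of 9,500: Hanna, Sione, Torin, Liesel, and Ottilie each take 9,500.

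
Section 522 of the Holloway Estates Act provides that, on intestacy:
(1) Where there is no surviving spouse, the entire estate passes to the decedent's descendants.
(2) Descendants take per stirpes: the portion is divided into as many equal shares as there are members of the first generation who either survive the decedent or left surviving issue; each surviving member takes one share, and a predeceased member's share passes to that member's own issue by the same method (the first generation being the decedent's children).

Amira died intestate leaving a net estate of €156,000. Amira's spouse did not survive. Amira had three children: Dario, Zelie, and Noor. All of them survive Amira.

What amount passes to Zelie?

The entire €156,000 passes to the descendants.
That amount (€156,000) is divided into 3 shares of €52,000: Dario, Zelie, and Noor each take €52,000.

Zelie receives €52,000.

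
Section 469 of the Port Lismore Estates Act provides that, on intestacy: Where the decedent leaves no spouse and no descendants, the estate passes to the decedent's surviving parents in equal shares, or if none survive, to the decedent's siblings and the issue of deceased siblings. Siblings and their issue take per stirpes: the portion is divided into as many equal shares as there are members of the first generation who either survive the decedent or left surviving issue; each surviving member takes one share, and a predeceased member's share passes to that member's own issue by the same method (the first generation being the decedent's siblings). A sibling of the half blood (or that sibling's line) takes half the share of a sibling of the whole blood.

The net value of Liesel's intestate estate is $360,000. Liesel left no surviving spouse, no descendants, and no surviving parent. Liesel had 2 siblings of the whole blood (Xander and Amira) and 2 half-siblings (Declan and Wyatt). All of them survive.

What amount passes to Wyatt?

The entire $360,000 passes to the siblings and their issue.
Counting each half-blood sibling's line as half a unit, there are 3 units in $360,000, so one unit is $120,000. Whole-blood lines (Xander and Amira) take $120,000 each; half-blood lines (Declan and Wyatt) take $60,000 each.

Wyatt receives $60,000.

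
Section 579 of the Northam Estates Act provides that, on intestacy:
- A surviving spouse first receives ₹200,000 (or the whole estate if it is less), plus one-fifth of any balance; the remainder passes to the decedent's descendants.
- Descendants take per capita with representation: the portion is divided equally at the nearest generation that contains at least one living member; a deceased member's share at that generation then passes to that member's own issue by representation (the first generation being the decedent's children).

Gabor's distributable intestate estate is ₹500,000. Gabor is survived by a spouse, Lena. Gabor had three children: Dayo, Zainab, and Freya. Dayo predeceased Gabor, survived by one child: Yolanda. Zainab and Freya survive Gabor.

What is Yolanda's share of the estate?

Lena first takes ₹200,000, leaving a balance of ₹300,000. Lena then takes one-fifth of the balance (₹60,000), for a total of ₹260,000. The remaining ₹240,000 passes to the descendants.
The descendants' portion (₹240,000) is divided into 3 shares of ₹80,000: Zainab and Freya each take ₹80,000; Dayo's ₹80,000 share passes to Dayo's issue.
Dayo's share (₹80,000) passes entirely to Yolanda.

Yolanda receives ₹80,000.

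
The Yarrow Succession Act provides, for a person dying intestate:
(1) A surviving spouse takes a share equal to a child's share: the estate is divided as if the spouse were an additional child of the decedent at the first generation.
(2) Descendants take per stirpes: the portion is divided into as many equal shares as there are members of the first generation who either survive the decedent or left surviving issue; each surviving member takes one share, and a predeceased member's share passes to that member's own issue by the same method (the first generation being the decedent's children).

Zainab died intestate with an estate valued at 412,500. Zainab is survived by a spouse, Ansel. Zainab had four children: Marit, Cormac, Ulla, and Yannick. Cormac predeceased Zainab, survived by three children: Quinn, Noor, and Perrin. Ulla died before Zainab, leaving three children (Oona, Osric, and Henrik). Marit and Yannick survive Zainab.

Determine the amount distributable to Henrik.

Henrik receives 27,500.

The spouse counts as an additional share at the children's level, so there are 5 primary shares of 82,500. Ansel takes one such share (82,500).
The children's combined portion (330,000) is divided into 4 shares of 82,500: Marit and Yannick each take 82,500; Cormac's 82,500 share passes to Cormac's issue; Ulla's 82,500 share passes to Ulla's issue.
Cormac's share (82,500) is divided into 3 shares of 27,500: Quinn, Noor, and Perrin each take 27,500.
Ulla's share (82,500) is divided into 3 shares of 27,500: Oona, Osric, and Henrik each take 27,500.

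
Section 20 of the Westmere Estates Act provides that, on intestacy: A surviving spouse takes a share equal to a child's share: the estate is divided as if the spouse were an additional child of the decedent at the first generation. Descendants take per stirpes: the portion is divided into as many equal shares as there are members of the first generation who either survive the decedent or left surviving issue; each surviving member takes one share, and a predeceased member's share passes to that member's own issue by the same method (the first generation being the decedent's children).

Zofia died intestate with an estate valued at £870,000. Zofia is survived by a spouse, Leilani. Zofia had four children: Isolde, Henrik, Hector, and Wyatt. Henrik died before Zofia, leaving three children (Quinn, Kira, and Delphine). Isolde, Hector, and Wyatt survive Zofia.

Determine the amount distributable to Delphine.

Delphine receives £58,000.

The spouse counts as an additional share at the children's level, so there are 5 primary shares of £174,000. Leilani takes one such share (£174,000).
The children's combined portion (£696,000) is divided into 4 shares of £174,000: Isolde, Hector, and Wyatt each take £174,000; Henrik's £174,000 share passes to Henrik's issue.
Henrik's share (£174,000) is divided into 3 shares of £58,000: Quinn, Kira, and Delphine each take £58,000.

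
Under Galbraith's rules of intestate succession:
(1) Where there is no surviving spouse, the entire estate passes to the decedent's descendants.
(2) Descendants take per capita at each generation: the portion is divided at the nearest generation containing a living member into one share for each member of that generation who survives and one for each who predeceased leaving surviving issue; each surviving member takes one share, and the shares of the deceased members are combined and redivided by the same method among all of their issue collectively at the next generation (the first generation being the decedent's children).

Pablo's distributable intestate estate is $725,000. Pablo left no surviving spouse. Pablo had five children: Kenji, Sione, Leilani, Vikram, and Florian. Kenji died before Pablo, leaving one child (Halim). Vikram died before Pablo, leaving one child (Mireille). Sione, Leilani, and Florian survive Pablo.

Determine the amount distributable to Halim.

Halim receives $145,000.

The entire $725,000 passes to the descendants.
That amount ($725,000) is divided at the children's generation into 5 shares of $145,000. Sione, Leilani, and Florian each take $145,000. The 2 shares of the deceased (Kenji and Vikram) are combined into a pool of $290,000.
That pool ($290,000) is divided at the grandchildren's generation equally among Halim and Mireille: $145,000 each.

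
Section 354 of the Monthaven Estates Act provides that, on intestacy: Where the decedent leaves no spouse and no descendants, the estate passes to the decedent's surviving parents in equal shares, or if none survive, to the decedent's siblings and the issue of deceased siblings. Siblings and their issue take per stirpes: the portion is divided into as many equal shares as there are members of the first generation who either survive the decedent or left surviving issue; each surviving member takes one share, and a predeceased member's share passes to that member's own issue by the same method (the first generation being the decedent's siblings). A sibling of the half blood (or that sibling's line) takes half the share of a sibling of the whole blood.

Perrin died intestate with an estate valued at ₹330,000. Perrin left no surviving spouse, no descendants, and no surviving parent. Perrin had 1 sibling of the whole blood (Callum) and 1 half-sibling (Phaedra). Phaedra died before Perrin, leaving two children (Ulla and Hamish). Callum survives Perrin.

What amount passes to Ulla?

Ulla receives ₹55,000.

The entire ₹330,000 passes to the siblings and their issue.
Counting each half-blood sibling's line as half a unit, there are 3/2 units in ₹330,000, so one unit is ₹220,000. Whole-blood lines (Callum) take ₹220,000 each; half-blood lines (Phaedra) take ₹110,000 each.
Phaedra's share (₹110,000) is divided into 2 shares of ₹55,000: Ulla and Hamish each take ₹55,000.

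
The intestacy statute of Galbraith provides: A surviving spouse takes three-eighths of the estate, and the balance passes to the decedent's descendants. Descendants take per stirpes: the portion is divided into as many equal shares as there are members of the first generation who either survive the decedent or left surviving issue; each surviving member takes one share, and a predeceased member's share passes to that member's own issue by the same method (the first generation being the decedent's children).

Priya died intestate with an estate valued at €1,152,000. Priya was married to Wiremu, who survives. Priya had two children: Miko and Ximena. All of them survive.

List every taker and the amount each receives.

Wiremu takes three-eighths of €1,152,000 = €432,000. The remaining €720,000 passes to the descendants.
The descendants' portion (€720,000) is divided into 2 shares of €360,000: Miko and Ximena each take €360,000.

Wiremu: €432,000; Miko: €360,000; Ximena: €360,000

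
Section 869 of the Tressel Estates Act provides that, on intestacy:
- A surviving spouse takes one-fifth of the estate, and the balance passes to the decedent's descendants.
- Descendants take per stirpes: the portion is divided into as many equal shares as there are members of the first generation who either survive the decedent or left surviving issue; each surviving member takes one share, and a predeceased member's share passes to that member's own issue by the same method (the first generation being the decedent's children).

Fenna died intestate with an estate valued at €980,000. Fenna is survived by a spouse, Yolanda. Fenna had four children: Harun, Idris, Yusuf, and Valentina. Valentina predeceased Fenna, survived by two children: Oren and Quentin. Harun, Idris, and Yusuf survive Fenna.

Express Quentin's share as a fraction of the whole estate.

Yolanda takes one-fifth of €980,000 = €196,000. The remaining €784,000 passes to the descendants.
The descendants' portion (€784,000) is divided into 4 shares of €196,000: Harun, Idris, and Yusuf each take €196,000; Valentina's €196,000 share passes to Valentina's issue.
Valentina's share (€196,000) is divided into 2 shares of €98,000: Oren and Quentin each take €98,000.

Quentin receives 1/10 of the estate.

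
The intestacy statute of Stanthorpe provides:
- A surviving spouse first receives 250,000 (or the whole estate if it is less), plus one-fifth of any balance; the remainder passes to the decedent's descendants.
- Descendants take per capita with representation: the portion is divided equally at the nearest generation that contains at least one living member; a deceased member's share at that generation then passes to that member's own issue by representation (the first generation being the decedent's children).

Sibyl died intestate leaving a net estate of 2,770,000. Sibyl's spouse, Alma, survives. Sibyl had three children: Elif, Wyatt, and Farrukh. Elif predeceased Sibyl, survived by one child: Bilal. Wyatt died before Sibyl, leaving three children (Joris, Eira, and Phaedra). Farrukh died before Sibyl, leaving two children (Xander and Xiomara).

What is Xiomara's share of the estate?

Xiomara receives 336,000.

Alma first takes 250,000, leaving a balance of 2,520,000. Alma then takes one-fifth of the balance (504,000), for a total of 754,000. The remaining 2,016,000 passes to the descendants.
No child survives, so the initial division is made at the grandchildren's generation.
The descendants' portion (2,016,000) is divided into 6 shares of 336,000: Bilal, Joris, Eira, Phaedra, Xander, and Xiomara each take 336,000.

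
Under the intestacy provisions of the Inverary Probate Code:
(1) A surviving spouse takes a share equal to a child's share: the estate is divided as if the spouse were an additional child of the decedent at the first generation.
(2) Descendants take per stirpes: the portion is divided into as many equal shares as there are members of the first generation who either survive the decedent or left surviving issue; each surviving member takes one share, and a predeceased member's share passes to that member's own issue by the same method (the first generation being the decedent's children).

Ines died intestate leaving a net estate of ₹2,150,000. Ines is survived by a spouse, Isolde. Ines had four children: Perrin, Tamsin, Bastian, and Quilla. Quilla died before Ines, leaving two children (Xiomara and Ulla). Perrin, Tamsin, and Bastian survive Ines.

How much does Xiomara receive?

Xiomara receives ₹215,000.

The spouse counts as an additional share at the children's level, so there are 5 primary shares of ₹430,000. Isolde takes one such share (₹430,000).
The children's combined portion (₹1,720,000) is divided into 4 shares of ₹430,000: Perrin, Tamsin, and Bastian each take ₹430,000; Quilla's ₹430,000 share passes to Quilla's issue.
Quilla's share (₹430,000) is divided into 2 shares of ₹215,000: Xiomara and Ulla each take ₹215,000.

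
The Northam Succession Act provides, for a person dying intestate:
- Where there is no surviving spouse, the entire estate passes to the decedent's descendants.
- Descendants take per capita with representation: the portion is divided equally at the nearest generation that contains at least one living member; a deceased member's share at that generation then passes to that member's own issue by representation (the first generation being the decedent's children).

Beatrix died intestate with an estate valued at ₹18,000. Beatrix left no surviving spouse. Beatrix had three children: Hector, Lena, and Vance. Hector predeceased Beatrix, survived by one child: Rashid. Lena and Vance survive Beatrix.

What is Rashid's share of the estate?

The entire ₹18,000 passes to the descendants.
That amount (₹18,000) is divided into 3 shares of ₹6,000: Lena and Vance each take ₹6,000; Hector's ₹6,000 share passes to Hector's issue.
Hector's share (₹6,000) passes entirely to Rashid.

Rashid receives ₹6,000.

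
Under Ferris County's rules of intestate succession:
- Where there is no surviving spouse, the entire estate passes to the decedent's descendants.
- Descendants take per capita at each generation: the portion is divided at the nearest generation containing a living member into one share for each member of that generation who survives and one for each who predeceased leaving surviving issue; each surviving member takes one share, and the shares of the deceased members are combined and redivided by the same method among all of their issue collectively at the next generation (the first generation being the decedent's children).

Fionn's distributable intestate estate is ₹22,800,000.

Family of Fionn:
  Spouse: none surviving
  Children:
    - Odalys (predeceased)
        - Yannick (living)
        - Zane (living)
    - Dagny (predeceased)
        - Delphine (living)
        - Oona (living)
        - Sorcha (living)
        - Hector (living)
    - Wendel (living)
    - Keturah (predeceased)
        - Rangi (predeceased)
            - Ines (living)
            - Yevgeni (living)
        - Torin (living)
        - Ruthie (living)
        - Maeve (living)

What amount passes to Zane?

The entire ₹22,800,000 passes to the descendants.
That amount (₹22,800,000) is divided at the children's generation into 4 shares of ₹5,700,000. Wendel takes ₹5,700,000. The 3 shares of the deceased (Odalys, Dagny, and Keturah) are combined into a pool of ₹17,100,000.
That pool (₹17,100,000) is divided at the grandchildren's generation into 10 shares of ₹1,710,000. Yannick, Zane, Delphine, Oona, Sorcha, Hector, Torin, Ruthie, and Maeve each take ₹1,710,000. The remaining share for the deceased Rangi (₹1,710,000) is carried to the next generation.
That pool (₹1,710,000) is divided at the great-grandchildren's generation equally among Ines and Yevgeni: ₹855,000 each.

Zane receives ₹1,710,000.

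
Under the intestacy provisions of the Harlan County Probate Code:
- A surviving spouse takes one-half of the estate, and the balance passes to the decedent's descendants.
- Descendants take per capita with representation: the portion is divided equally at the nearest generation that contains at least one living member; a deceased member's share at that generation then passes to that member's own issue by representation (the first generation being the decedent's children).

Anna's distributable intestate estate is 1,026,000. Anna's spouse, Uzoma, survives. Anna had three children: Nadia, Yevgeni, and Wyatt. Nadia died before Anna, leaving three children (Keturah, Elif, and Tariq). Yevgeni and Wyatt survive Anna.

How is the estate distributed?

Uzoma takes one-half of 1,026,000 = 513,000. The remaining 513,000 passes to the descendants.
The descendants' portion (513,000) is divided into 3 shares of 171,000: Yevgeni and Wyatt each take 171,000; Nadia's 171,000 share passes to Nadia's issue.
Nadia's share (171,000) is divided into 3 shares of 57,000: Keturah, Elif, and Tariq each take 57,000.

Uzoma: 513,000; Keturah: 57,000; Elif: 57,000; Tariq: 57,000; Yevgeni: 171,000; Wyatt: 171,000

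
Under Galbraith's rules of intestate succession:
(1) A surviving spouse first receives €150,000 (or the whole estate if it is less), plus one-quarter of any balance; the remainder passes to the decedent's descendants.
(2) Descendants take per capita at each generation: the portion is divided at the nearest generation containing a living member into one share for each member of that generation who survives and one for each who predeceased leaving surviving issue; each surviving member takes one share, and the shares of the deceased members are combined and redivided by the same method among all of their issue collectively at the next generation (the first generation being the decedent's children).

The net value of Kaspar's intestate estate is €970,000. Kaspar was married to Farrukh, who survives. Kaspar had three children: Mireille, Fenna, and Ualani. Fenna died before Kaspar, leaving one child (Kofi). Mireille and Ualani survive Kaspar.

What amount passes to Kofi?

Kofi receives €205,000.

Farrukh first takes €150,000, leaving a balance of €820,000. Farrukh then takes one-quarter of the balance (€205,000), for a total of €355,000. The remaining €615,000 passes to the descendants.
The descendants' portion (€615,000) is divided at the children's generation into 3 shares of €205,000. Mireille and Ualani each take €205,000. The remaining share for the deceased Fenna (€205,000) is carried to the next generation.
That pool (€205,000) passes entirely to Kofi, the sole taker at the grandchildren's generation.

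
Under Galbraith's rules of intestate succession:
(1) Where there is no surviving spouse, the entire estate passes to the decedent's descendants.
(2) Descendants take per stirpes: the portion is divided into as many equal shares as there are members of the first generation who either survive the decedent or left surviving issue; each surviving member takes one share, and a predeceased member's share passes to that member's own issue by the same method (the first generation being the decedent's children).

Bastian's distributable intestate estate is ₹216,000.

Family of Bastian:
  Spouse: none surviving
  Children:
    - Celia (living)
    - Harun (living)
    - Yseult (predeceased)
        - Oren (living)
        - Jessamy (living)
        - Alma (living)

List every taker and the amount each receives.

The entire ₹216,000 passes to the descendants.
That amount (₹216,000) is divided into 3 shares of ₹72,000: Celia and Harun each take ₹72,000; Yseult's ₹72,000 share passes to Yseult's issue.
Yseult's share (₹72,000) is divided into 3 shares of ₹24,000: Oren, Jessamy, and Alma each take ₹24,000.

Celia: ₹72,000; Harun: ₹72,000; Oren: ₹24,000; Jessamy: ₹24,000; Alma: ₹24,000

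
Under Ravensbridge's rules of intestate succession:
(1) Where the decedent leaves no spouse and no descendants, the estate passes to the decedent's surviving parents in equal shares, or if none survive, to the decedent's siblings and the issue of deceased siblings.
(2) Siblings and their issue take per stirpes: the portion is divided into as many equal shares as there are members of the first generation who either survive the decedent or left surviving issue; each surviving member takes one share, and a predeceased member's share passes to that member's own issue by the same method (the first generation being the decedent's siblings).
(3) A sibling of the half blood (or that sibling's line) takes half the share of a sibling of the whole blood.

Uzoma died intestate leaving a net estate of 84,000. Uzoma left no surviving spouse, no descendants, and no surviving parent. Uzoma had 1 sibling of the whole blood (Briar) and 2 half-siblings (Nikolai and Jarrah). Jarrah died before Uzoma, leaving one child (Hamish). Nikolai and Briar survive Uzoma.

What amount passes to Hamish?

Hamish receives 21,000.

The entire 84,000 passes to the siblings and their issue.
Counting each half-blood sibling's line as half a unit, there are 2 units in 84,000, so one unit is 42,000. Whole-blood lines (Briar) take 42,000 each; half-blood lines (Nikolai and Jarrah) take 21,000 each.
Jarrah's share (21,000) passes entirely to Hamish.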